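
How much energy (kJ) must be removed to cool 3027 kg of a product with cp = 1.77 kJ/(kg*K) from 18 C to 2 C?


dT = 18 - (2) = 16 K
Q = m * cp * dT = 3027 * 1.77 * 16
Q = 85725 kJ

85725


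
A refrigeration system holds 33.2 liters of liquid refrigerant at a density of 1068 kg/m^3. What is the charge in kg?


Charge = V * rho / 1000
Charge = 33.2 * 1068 / 1000
Charge = 35.46 kg

35.46


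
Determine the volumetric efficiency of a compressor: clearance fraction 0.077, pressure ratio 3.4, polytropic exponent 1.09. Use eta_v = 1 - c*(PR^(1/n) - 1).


PR^(1/n) = 3.4^(1/1.09) = 3.07323193
eta_v = 1 - 0.077 * (3.07323193 - 1)
eta_v = 0.8404

0.8404


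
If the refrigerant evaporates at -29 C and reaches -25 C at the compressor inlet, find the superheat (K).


Superheat = T_suction - T_evap
Superheat = -25 - (-29)
Superheat = 4 K

4


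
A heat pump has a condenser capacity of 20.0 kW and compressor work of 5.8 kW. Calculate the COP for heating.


COP_hp = Q_cond / W
COP_hp = 20.0 / 5.8
COP_hp = 3.448

3.448


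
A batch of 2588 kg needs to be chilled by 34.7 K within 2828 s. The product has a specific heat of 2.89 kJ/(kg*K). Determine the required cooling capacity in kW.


Q = m * cp * dT / t
Q = 2588 * 2.89 * 34.7 / 2828
Q = 91.772 kW

91.772


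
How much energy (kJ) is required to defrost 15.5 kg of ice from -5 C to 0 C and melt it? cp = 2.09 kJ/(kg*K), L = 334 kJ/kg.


Sensible heat = cp * dT = 2.09 * 5 = 10.45 kJ/kg
Total per kg = 10.45 + 334 = 344.45 kJ/kg
Q = m * total = 15.5 * 344.45
Q = 5339.0 kJ

5339.0


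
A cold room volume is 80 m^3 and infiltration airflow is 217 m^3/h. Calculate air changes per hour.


ACH = flow / volume
ACH = 217 / 80
ACH = 2.713

2.713


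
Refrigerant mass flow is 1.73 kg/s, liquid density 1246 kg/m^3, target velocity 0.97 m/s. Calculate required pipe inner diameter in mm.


A = m_dot / (rho * v) = 1.73 / (1246 * 0.97) = 0.001431384554 m^2
d = sqrt(4*A/pi) * 1000
d = 42.7 mm

42.7


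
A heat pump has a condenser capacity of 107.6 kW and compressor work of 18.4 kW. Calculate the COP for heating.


COP_hp = Q_cond / W
COP_hp = 107.6 / 18.4
COP_hp = 5.848

5.848


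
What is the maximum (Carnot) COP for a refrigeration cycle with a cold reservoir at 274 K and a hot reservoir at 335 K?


dT = 335 - 274 = 61 K
COP_carnot = T_cold / dT = 274 / 61
COP_carnot = 4.492

4.492


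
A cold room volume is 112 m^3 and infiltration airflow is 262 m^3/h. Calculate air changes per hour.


ACH = flow / volume
ACH = 262 / 112
ACH = 2.339

2.339


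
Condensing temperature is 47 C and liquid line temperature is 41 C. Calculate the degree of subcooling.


Subcooling = T_cond - T_liquid
Subcooling = 47 - 41
Subcooling = 6 K

6


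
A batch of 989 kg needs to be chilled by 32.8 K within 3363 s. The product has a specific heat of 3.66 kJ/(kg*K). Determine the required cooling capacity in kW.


Q = m * cp * dT / t
Q = 989 * 3.66 * 32.8 / 3363
Q = 35.304 kW

35.304


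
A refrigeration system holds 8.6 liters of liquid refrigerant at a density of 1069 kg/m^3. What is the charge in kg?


Charge = V * rho / 1000
Charge = 8.6 * 1069 / 1000
Charge = 9.19 kg

9.19


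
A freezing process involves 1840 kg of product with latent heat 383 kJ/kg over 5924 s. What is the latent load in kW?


Q_lat = m * h_fg / t
Q_lat = 1840 * 383 / 5924
Q_lat = 118.96 kW

118.96


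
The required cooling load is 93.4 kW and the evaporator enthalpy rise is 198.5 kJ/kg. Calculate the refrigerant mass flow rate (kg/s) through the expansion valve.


m_dot = Q / dh
m_dot = 93.4 / 198.5
m_dot = 0.4705 kg/s

0.4705


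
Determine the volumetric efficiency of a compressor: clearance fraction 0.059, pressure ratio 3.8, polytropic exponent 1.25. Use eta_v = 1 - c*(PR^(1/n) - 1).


PR^(1/n) = 3.8^(1/1.25) = 2.90955705
eta_v = 1 - 0.059 * (2.90955705 - 1)
eta_v = 0.8873

0.8873


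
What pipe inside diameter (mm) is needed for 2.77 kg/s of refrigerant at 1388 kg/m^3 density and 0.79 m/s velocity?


A = m_dot / (rho * v) = 2.77 / (1388 * 0.79) = 0.002526173713 m^2
d = sqrt(4*A/pi) * 1000
d = 56.7 mm

56.7


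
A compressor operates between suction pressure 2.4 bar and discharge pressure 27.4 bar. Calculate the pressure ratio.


PR = P_high / P_low
PR = 27.4 / 2.4
PR = 11.417

11.417


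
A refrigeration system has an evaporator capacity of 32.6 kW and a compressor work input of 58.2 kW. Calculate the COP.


COP = Q_evap / W
COP = 32.6 / 58.2
COP = 0.56

0.56


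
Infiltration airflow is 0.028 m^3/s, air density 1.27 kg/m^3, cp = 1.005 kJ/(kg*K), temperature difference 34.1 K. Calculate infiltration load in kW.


Q = V_dot * rho * cp * dT
Q = 0.028 * 1.27 * 1.005 * 34.1
Q = 1.219 kW

1.219


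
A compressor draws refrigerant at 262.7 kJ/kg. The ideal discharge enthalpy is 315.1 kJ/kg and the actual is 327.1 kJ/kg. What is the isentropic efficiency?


dh_ideal = 315.1 - 262.7 = 52.4 kJ/kg
dh_actual = 327.1 - 262.7 = 64.4 kJ/kg
eta_s = dh_ideal / dh_actual = 52.4 / 64.4
eta_s = 0.8137

0.8137


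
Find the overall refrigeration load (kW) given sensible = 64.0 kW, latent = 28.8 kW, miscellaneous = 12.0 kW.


Q_total = Q_s + Q_l + Q_misc
Q_total = 64.0 + 28.8 + 12.0
Q_total = 104.8 kW

104.8


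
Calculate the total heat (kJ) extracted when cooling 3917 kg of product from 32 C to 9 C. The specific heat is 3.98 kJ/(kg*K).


dT = 32 - (9) = 23 K
Q = m * cp * dT = 3917 * 3.98 * 23
Q = 358562 kJ

358562


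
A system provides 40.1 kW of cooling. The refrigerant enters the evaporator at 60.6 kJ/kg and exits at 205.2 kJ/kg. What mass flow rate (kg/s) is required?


dh = 205.2 - 60.6 = 144.6 kJ/kg
m_dot = Q / dh = 40.1 / 144.6 = 0.2773 kg/s

0.2773


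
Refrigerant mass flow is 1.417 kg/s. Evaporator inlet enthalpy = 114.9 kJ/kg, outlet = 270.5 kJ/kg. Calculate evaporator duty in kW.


dh = 270.5 - 114.9 = 155.6 kJ/kg
Q_evap = m_dot * dh = 1.417 * 155.6
Q_evap = 220.49 kW

220.49


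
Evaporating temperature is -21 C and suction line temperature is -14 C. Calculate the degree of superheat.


Superheat = T_suction - T_evap
Superheat = -14 - (-21)
Superheat = 7 K

7


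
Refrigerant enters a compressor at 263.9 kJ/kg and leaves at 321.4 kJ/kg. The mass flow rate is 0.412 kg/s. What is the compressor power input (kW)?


dh = 321.4 - 263.9 = 57.5 kJ/kg
W = m_dot * dh = 0.412 * 57.5 = 23.69 kW

23.69


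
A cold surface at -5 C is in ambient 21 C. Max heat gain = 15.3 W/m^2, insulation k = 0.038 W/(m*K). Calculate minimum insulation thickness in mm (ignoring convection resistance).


dT = 21 - (-5) = 26 K
thickness = k * dT / q_max * 1000
thickness = 0.038 * 26 / 15.3 * 1000
thickness = 64.6 mm

64.6


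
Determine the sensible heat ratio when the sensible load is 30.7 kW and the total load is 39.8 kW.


SHR = Q_sensible / Q_total
SHR = 30.7 / 39.8
SHR = 0.771

0.771


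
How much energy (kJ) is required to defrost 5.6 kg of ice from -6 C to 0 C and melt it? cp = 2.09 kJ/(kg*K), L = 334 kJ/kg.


Sensible heat = cp * dT = 2.09 * 6 = 12.54 kJ/kg
Total per kg = 12.54 + 334 = 346.54 kJ/kg
Q = m * total = 5.6 * 346.54
Q = 1940.6 kJ

1940.6


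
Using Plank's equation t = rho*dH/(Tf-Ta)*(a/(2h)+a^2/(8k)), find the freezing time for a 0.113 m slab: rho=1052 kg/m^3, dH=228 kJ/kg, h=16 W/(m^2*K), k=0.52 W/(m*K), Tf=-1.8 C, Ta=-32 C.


dT = -1.8 - (-32) = 30.2 K
term1 = a/(2h) = 0.113/(2*16) = 0.00353125
term2 = a^2/(8k) = 0.113^2/(8*0.52) = 0.003069471154
t = rho*dH*1000/dT * (term1 + term2)
t = 1052*228*1000/30.2 * (0.00353125 + 0.003069471154)
t = 52425 s

52425


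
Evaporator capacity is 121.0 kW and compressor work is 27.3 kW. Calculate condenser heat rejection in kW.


Q_cond = Q_evap + W
Q_cond = 121.0 + 27.3
Q_cond = 148.3 kW

148.3


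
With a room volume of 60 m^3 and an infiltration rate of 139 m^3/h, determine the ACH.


ACH = flow / volume
ACH = 139 / 60
ACH = 2.317

2.317


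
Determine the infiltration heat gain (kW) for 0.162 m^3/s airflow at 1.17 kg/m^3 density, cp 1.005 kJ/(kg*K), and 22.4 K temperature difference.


Q = V_dot * rho * cp * dT
Q = 0.162 * 1.17 * 1.005 * 22.4
Q = 4.267 kW

4.267


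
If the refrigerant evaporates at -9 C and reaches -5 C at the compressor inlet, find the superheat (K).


Superheat = T_suction - T_evap
Superheat = -5 - (-9)
Superheat = 4 K

4


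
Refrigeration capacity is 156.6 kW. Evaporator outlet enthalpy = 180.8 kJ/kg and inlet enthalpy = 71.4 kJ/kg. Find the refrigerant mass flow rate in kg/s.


dh = 180.8 - 71.4 = 109.4 kJ/kg
m_dot = Q / dh = 156.6 / 109.4 = 1.4314 kg/s

1.4314


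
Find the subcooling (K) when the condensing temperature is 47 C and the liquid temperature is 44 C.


Subcooling = T_cond - T_liquid
Subcooling = 47 - 44
Subcooling = 3 K

3


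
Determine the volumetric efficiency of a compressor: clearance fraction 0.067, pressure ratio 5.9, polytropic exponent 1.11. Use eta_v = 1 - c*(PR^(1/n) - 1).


PR^(1/n) = 5.9^(1/1.11) = 4.94835982
eta_v = 1 - 0.067 * (4.94835982 - 1)
eta_v = 0.7355

0.7355


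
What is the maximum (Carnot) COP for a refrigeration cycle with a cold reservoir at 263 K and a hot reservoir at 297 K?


dT = 297 - 263 = 34 K
COP_carnot = T_cold / dT = 263 / 34
COP_carnot = 7.735

7.735


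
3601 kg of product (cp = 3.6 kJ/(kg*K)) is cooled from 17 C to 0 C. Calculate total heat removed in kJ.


dT = 17 - (0) = 17 K
Q = m * cp * dT = 3601 * 3.6 * 17
Q = 220381 kJ

220381


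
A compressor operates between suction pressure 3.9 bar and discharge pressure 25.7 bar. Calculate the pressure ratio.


PR = P_high / P_low
PR = 25.7 / 3.9
PR = 6.59

6.59


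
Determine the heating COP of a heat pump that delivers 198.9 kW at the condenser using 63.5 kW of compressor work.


COP_hp = Q_cond / W
COP_hp = 198.9 / 63.5
COP_hp = 3.132

3.132


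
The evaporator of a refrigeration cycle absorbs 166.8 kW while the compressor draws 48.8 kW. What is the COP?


COP = Q_evap / W
COP = 166.8 / 48.8
COP = 3.418

3.418


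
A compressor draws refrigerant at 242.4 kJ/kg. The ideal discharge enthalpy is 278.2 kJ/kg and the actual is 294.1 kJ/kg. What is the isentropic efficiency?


dh_ideal = 278.2 - 242.4 = 35.8 kJ/kg
dh_actual = 294.1 - 242.4 = 51.7 kJ/kg
eta_s = dh_ideal / dh_actual = 35.8 / 51.7
eta_s = 0.6925

0.6925


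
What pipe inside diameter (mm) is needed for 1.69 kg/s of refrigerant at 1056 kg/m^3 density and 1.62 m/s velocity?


A = m_dot / (rho * v) = 1.69 / (1056 * 1.62) = 0.0009878881407 m^2
d = sqrt(4*A/pi) * 1000
d = 35.5 mm

35.5


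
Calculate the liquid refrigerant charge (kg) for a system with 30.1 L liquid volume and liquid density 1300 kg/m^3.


Charge = V * rho / 1000
Charge = 30.1 * 1300 / 1000
Charge = 39.13 kg

39.13


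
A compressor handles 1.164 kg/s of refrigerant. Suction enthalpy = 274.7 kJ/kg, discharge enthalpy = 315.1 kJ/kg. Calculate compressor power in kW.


dh = 315.1 - 274.7 = 40.4 kJ/kg
W = m_dot * dh = 1.164 * 40.4 = 47.03 kW

47.03


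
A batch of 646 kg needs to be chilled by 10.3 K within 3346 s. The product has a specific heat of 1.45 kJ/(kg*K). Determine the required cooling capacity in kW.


Q = m * cp * dT / t
Q = 646 * 1.45 * 10.3 / 3346
Q = 2.883 kW

2.883


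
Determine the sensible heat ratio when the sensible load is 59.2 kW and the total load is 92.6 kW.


SHR = Q_sensible / Q_total
SHR = 59.2 / 92.6
SHR = 0.639

0.639


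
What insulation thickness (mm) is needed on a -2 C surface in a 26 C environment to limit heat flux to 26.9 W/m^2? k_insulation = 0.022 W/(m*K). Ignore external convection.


dT = 26 - (-2) = 28 K
thickness = k * dT / q_max * 1000
thickness = 0.022 * 28 / 26.9 * 1000
thickness = 22.9 mm

22.9


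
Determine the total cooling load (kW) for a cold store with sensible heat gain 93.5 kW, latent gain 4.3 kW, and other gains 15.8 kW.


Q_total = Q_s + Q_l + Q_misc
Q_total = 93.5 + 4.3 + 15.8
Q_total = 113.6 kW

113.6


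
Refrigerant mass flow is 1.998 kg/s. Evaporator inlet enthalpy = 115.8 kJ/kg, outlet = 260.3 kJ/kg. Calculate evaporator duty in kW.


dh = 260.3 - 115.8 = 144.5 kJ/kg
Q_evap = m_dot * dh = 1.998 * 144.5
Q_evap = 288.71 kW

288.71


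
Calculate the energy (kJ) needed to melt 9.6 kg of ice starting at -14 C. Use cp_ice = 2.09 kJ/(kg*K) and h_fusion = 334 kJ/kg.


Sensible heat = cp * dT = 2.09 * 14 = 29.26 kJ/kg
Total per kg = 29.26 + 334 = 363.26 kJ/kg
Q = m * total = 9.6 * 363.26
Q = 3487.3 kJ

3487.3


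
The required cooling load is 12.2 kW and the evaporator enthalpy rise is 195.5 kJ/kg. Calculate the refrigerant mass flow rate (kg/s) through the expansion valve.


m_dot = Q / dh
m_dot = 12.2 / 195.5
m_dot = 0.0624 kg/s

0.0624


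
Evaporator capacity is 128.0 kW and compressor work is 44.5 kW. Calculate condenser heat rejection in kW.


Q_cond = Q_evap + W
Q_cond = 128.0 + 44.5
Q_cond = 172.5 kW

172.5


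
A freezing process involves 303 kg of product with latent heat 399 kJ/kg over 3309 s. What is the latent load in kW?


Q_lat = m * h_fg / t
Q_lat = 303 * 399 / 3309
Q_lat = 36.54 kW

36.54


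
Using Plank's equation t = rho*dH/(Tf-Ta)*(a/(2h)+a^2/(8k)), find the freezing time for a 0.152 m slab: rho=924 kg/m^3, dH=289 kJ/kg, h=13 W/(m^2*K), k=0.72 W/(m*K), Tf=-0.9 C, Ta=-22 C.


dT = -0.9 - (-22) = 21.1 K
term1 = a/(2h) = 0.152/(2*13) = 0.005846153846
term2 = a^2/(8k) = 0.152^2/(8*0.72) = 0.004011111111
t = rho*dH*1000/dT * (term1 + term2)
t = 924*289*1000/21.1 * (0.005846153846 + 0.004011111111)
t = 124751 s

124751


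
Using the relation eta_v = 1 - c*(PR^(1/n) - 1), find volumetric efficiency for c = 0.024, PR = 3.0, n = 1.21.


PR^(1/n) = 3.0^(1/1.21) = 2.47922011
eta_v = 1 - 0.024 * (2.47922011 - 1)
eta_v = 0.9645

0.9645


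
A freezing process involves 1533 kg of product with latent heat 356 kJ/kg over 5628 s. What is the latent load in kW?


Q_lat = m * h_fg / t
Q_lat = 1533 * 356 / 5628
Q_lat = 96.97 kW

96.97


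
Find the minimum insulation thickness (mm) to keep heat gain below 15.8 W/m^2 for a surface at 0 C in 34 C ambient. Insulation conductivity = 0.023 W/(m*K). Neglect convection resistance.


dT = 34 - (0) = 34 K
thickness = k * dT / q_max * 1000
thickness = 0.023 * 34 / 15.8 * 1000
thickness = 49.5 mm

49.5


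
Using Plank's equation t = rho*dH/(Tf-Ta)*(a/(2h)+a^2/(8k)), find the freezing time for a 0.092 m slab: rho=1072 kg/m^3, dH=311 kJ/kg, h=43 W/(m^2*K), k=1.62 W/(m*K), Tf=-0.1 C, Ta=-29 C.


dT = -0.1 - (-29) = 28.9 K
term1 = a/(2h) = 0.092/(2*43) = 0.001069767442
term2 = a^2/(8k) = 0.092^2/(8*1.62) = 0.0006530864198
t = rho*dH*1000/dT * (term1 + term2)
t = 1072*311*1000/28.9 * (0.001069767442 + 0.0006530864198)
t = 19875 s

19875


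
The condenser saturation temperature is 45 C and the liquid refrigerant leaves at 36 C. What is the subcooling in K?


Subcooling = T_cond - T_liquid
Subcooling = 45 - 36
Subcooling = 9 K

9


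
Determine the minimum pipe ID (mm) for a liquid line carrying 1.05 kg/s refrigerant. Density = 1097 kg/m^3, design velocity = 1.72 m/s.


A = m_dot / (rho * v) = 1.05 / (1097 * 1.72) = 0.0005564859766 m^2
d = sqrt(4*A/pi) * 1000
d = 26.6 mm

26.6


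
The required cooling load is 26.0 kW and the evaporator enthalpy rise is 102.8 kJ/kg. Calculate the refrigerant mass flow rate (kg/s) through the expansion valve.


m_dot = Q / dh
m_dot = 26.0 / 102.8
m_dot = 0.2529 kg/s

0.2529


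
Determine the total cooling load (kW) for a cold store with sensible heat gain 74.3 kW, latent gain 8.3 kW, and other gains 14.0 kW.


Q_total = Q_s + Q_l + Q_misc
Q_total = 74.3 + 8.3 + 14.0
Q_total = 96.6 kW

96.6


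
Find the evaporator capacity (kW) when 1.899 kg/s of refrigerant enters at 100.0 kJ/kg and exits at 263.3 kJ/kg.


dh = 263.3 - 100.0 = 163.3 kJ/kg
Q_evap = m_dot * dh = 1.899 * 163.3
Q_evap = 310.11 kW

310.11


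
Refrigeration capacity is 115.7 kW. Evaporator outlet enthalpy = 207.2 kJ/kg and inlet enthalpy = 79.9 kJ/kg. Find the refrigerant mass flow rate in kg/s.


dh = 207.2 - 79.9 = 127.3 kJ/kg
m_dot = Q / dh = 115.7 / 127.3 = 0.9089 kg/s

0.9089


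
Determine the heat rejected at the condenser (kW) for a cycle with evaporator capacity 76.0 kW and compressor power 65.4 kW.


Q_cond = Q_evap + W
Q_cond = 76.0 + 65.4
Q_cond = 141.4 kW

141.4


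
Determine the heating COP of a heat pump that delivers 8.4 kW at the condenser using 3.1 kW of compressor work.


COP_hp = Q_cond / W
COP_hp = 8.4 / 3.1
COP_hp = 2.71

2.71


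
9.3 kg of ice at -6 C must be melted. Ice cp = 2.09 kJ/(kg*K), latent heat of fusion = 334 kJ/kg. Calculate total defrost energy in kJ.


Sensible heat = cp * dT = 2.09 * 6 = 12.54 kJ/kg
Total per kg = 12.54 + 334 = 346.54 kJ/kg
Q = m * total = 9.3 * 346.54
Q = 3222.8 kJ

3222.8


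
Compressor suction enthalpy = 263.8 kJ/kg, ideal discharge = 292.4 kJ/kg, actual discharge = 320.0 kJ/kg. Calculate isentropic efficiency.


dh_ideal = 292.4 - 263.8 = 28.6 kJ/kg
dh_actual = 320.0 - 263.8 = 56.2 kJ/kg
eta_s = dh_ideal / dh_actual = 28.6 / 56.2
eta_s = 0.5089

0.5089


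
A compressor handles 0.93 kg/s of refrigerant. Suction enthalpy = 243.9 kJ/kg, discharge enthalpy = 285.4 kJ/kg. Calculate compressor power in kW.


dh = 285.4 - 243.9 = 41.5 kJ/kg
W = m_dot * dh = 0.93 * 41.5 = 38.6 kW

38.6


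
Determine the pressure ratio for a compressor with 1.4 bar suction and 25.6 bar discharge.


PR = P_high / P_low
PR = 25.6 / 1.4
PR = 18.286

18.286


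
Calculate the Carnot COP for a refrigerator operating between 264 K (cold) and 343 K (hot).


dT = 343 - 264 = 79 K
COP_carnot = T_cold / dT = 264 / 79
COP_carnot = 3.342

3.342


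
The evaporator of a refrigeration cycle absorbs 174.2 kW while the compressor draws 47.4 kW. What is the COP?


COP = Q_evap / W
COP = 174.2 / 47.4
COP = 3.675

3.675


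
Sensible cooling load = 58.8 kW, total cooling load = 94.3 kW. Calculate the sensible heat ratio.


SHR = Q_sensible / Q_total
SHR = 58.8 / 94.3
SHR = 0.624

0.624


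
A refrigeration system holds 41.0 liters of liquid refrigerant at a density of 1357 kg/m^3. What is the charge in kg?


Charge = V * rho / 1000
Charge = 41.0 * 1357 / 1000
Charge = 55.64 kg

55.64


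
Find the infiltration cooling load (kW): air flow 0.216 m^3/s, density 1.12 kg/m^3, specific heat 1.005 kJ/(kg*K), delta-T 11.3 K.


Q = V_dot * rho * cp * dT
Q = 0.216 * 1.12 * 1.005 * 11.3
Q = 2.747 kW

2.747


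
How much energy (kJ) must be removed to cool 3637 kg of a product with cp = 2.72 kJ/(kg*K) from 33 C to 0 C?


dT = 33 - (0) = 33 K
Q = m * cp * dT = 3637 * 2.72 * 33
Q = 326457 kJ

326457


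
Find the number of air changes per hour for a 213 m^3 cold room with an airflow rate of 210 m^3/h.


ACH = flow / volume
ACH = 210 / 213
ACH = 0.986

0.986


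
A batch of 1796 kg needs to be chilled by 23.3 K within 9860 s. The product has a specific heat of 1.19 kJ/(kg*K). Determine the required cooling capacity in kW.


Q = m * cp * dT / t
Q = 1796 * 1.19 * 23.3 / 9860
Q = 5.05 kW

5.05


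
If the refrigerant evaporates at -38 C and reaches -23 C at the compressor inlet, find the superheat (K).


Superheat = T_suction - T_evap
Superheat = -23 - (-38)
Superheat = 15 K

15


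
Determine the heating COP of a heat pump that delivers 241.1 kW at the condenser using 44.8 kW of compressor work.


COP_hp = Q_cond / W
COP_hp = 241.1 / 44.8
COP_hp = 5.382

5.382


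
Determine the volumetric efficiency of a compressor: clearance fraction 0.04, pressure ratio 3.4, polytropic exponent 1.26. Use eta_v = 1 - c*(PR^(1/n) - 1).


PR^(1/n) = 3.4^(1/1.26) = 2.64124486
eta_v = 1 - 0.04 * (2.64124486 - 1)
eta_v = 0.9344

0.9344


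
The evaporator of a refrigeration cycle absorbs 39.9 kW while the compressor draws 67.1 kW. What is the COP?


COP = Q_evap / W
COP = 39.9 / 67.1
COP = 0.595

0.595


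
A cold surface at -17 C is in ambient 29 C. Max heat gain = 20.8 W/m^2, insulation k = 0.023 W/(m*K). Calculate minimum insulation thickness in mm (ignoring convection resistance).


dT = 29 - (-17) = 46 K
thickness = k * dT / q_max * 1000
thickness = 0.023 * 46 / 20.8 * 1000
thickness = 50.9 mm

50.9


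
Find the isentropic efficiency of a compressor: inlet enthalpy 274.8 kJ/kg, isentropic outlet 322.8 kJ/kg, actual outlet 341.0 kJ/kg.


dh_ideal = 322.8 - 274.8 = 48.0 kJ/kg
dh_actual = 341.0 - 274.8 = 66.2 kJ/kg
eta_s = dh_ideal / dh_actual = 48.0 / 66.2
eta_s = 0.7251

0.7251


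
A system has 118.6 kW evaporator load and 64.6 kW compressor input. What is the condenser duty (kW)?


Q_cond = Q_evap + W
Q_cond = 118.6 + 64.6
Q_cond = 183.2 kW

183.2


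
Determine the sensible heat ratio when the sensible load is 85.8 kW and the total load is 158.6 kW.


SHR = Q_sensible / Q_total
SHR = 85.8 / 158.6
SHR = 0.541

0.541


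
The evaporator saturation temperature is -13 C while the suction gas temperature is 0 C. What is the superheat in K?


Superheat = T_suction - T_evap
Superheat = 0 - (-13)
Superheat = 13 K

13


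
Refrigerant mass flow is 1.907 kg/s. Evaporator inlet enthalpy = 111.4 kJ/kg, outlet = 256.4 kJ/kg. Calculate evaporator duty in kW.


dh = 256.4 - 111.4 = 145.0 kJ/kg
Q_evap = m_dot * dh = 1.907 * 145.0
Q_evap = 276.52 kW

276.52


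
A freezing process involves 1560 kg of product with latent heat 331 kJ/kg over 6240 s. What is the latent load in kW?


Q_lat = m * h_fg / t
Q_lat = 1560 * 331 / 6240
Q_lat = 82.75 kW

82.75


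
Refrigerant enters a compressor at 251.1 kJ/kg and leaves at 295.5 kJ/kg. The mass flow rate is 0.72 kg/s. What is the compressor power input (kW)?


dh = 295.5 - 251.1 = 44.4 kJ/kg
W = m_dot * dh = 0.72 * 44.4 = 31.97 kW

31.97


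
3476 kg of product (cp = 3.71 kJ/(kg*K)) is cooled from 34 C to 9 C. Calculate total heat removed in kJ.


dT = 34 - (9) = 25 K
Q = m * cp * dT = 3476 * 3.71 * 25
Q = 322399 kJ

322399


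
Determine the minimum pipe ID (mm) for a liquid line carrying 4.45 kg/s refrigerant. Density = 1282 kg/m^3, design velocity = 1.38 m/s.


A = m_dot / (rho * v) = 4.45 / (1282 * 1.38) = 0.002515318004 m^2
d = sqrt(4*A/pi) * 1000
d = 56.6 mm

56.6


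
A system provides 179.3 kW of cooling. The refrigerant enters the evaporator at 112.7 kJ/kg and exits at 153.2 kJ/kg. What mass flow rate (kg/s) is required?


dh = 153.2 - 112.7 = 40.5 kJ/kg
m_dot = Q / dh = 179.3 / 40.5 = 4.4272 kg/s

4.4272


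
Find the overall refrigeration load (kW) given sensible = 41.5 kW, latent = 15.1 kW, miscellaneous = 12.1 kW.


Q_total = Q_s + Q_l + Q_misc
Q_total = 41.5 + 15.1 + 12.1
Q_total = 68.7 kW

68.7


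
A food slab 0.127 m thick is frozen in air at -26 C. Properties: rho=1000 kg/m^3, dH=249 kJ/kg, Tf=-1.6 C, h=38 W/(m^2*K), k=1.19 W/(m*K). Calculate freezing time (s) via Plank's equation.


dT = -1.6 - (-26) = 24.4 K
term1 = a/(2h) = 0.127/(2*38) = 0.001671052632
term2 = a^2/(8k) = 0.127^2/(8*1.19) = 0.001694222689
t = rho*dH*1000/dT * (term1 + term2)
t = 1000*249*1000/24.4 * (0.001671052632 + 0.001694222689)
t = 34342 s

34342


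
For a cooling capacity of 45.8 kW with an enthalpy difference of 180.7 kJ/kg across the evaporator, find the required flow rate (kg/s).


m_dot = Q / dh
m_dot = 45.8 / 180.7
m_dot = 0.2535 kg/s

0.2535


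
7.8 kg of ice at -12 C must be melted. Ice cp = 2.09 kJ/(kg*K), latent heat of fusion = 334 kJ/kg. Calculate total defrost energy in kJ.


Sensible heat = cp * dT = 2.09 * 12 = 25.08 kJ/kg
Total per kg = 25.08 + 334 = 359.08 kJ/kg
Q = m * total = 7.8 * 359.08
Q = 2800.8 kJ

2800.8


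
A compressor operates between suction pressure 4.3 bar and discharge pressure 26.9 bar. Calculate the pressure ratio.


PR = P_high / P_low
PR = 26.9 / 4.3
PR = 6.256

6.256


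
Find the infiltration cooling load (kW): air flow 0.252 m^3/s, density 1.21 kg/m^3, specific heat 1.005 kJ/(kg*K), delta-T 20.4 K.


Q = V_dot * rho * cp * dT
Q = 0.252 * 1.21 * 1.005 * 20.4
Q = 6.251 kW

6.251


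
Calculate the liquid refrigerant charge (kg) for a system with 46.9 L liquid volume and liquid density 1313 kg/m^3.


Charge = V * rho / 1000
Charge = 46.9 * 1313 / 1000
Charge = 61.58 kg

61.58


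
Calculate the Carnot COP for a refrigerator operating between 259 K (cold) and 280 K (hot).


dT = 280 - 259 = 21 K
COP_carnot = T_cold / dT = 259 / 21
COP_carnot = 12.333

12.333


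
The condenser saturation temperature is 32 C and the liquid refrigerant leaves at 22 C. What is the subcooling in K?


Subcooling = T_cond - T_liquid
Subcooling = 32 - 22
Subcooling = 10 K

10


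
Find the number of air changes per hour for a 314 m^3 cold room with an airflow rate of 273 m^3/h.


ACH = flow / volume
ACH = 273 / 314
ACH = 0.869

0.869


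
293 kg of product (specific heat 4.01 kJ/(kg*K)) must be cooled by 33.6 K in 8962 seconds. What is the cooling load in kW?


Q = m * cp * dT / t
Q = 293 * 4.01 * 33.6 / 8962
Q = 4.405 kW

4.405


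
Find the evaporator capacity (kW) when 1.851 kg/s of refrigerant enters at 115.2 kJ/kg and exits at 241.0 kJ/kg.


dh = 241.0 - 115.2 = 125.8 kJ/kg
Q_evap = m_dot * dh = 1.851 * 125.8
Q_evap = 232.86 kW

232.86


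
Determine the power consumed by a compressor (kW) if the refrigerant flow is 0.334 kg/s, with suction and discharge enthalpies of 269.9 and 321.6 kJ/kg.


dh = 321.6 - 269.9 = 51.7 kJ/kg
W = m_dot * dh = 0.334 * 51.7 = 17.27 kW

17.27


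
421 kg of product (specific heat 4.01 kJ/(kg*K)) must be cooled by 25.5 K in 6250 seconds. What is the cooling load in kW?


Q = m * cp * dT / t
Q = 421 * 4.01 * 25.5 / 6250
Q = 6.888 kW

6.888


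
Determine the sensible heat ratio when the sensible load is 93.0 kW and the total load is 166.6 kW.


SHR = Q_sensible / Q_total
SHR = 93.0 / 166.6
SHR = 0.558

0.558


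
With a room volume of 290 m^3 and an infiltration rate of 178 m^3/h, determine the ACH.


ACH = flow / volume
ACH = 178 / 290
ACH = 0.614

0.614


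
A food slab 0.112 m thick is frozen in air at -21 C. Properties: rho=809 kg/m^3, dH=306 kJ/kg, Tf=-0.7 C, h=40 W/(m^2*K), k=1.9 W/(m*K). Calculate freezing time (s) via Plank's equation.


dT = -0.7 - (-21) = 20.3 K
term1 = a/(2h) = 0.112/(2*40) = 0.0014
term2 = a^2/(8k) = 0.112^2/(8*1.9) = 0.0008252631579
t = rho*dH*1000/dT * (term1 + term2)
t = 809*306*1000/20.3 * (0.0014 + 0.0008252631579)
t = 27137 s

27137


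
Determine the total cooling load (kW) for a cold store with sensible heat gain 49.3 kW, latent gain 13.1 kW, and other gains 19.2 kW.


Q_total = Q_s + Q_l + Q_misc
Q_total = 49.3 + 13.1 + 19.2
Q_total = 81.6 kW

81.6


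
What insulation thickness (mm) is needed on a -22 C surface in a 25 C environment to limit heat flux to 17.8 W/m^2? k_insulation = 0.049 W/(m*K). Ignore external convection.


dT = 25 - (-22) = 47 K
thickness = k * dT / q_max * 1000
thickness = 0.049 * 47 / 17.8 * 1000
thickness = 129.4 mm

129.4


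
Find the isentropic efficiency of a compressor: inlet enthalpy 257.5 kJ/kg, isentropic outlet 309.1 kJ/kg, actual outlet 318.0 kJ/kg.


dh_ideal = 309.1 - 257.5 = 51.6 kJ/kg
dh_actual = 318.0 - 257.5 = 60.5 kJ/kg
eta_s = dh_ideal / dh_actual = 51.6 / 60.5
eta_s = 0.8529

0.8529


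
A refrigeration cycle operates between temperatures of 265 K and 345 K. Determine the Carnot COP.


dT = 345 - 265 = 80 K
COP_carnot = T_cold / dT = 265 / 80
COP_carnot = 3.313

3.313


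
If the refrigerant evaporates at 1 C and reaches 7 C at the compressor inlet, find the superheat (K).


Superheat = T_suction - T_evap
Superheat = 7 - (1)
Superheat = 6 K

6


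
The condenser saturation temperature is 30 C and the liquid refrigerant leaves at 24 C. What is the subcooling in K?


Subcooling = T_cond - T_liquid
Subcooling = 30 - 24
Subcooling = 6 K

6


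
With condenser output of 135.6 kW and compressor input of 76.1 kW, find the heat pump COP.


COP_hp = Q_cond / W
COP_hp = 135.6 / 76.1
COP_hp = 1.782

1.782


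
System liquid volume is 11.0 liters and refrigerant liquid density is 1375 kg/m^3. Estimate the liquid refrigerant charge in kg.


Charge = V * rho / 1000
Charge = 11.0 * 1375 / 1000
Charge = 15.13 kg

15.13


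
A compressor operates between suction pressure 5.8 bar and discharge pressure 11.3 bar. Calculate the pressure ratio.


PR = P_high / P_low
PR = 11.3 / 5.8
PR = 1.948

1.948


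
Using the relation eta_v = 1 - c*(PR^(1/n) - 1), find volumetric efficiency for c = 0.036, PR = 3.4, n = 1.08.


PR^(1/n) = 3.4^(1/1.08) = 3.1053468
eta_v = 1 - 0.036 * (3.1053468 - 1)
eta_v = 0.9242

0.9242


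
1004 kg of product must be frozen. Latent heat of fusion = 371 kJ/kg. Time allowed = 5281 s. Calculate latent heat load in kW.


Q_lat = m * h_fg / t
Q_lat = 1004 * 371 / 5281
Q_lat = 70.53 kW

70.53


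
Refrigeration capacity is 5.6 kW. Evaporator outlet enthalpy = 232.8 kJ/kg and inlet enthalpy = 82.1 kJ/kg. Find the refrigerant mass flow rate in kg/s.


dh = 232.8 - 82.1 = 150.7 kJ/kg
m_dot = Q / dh = 5.6 / 150.7 = 0.0372 kg/s

0.0372


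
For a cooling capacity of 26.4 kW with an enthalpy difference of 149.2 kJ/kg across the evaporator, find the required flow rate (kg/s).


m_dot = Q / dh
m_dot = 26.4 / 149.2
m_dot = 0.1769 kg/s

0.1769


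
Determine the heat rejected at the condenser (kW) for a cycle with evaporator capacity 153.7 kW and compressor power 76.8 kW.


Q_cond = Q_evap + W
Q_cond = 153.7 + 76.8
Q_cond = 230.5 kW

230.5


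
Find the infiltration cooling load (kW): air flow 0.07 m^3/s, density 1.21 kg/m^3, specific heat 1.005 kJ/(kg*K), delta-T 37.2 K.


Q = V_dot * rho * cp * dT
Q = 0.07 * 1.21 * 1.005 * 37.2
Q = 3.167 kW

3.167


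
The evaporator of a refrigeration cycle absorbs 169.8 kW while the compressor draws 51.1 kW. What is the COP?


COP = Q_evap / W
COP = 169.8 / 51.1
COP = 3.323

3.323


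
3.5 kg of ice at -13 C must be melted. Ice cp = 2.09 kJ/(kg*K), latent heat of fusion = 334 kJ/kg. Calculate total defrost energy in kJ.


Sensible heat = cp * dT = 2.09 * 13 = 27.17 kJ/kg
Total per kg = 27.17 + 334 = 361.17 kJ/kg
Q = m * total = 3.5 * 361.17
Q = 1264.1 kJ

1264.1


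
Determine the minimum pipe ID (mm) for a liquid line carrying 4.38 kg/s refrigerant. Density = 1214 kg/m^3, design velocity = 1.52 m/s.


A = m_dot / (rho * v) = 4.38 / (1214 * 1.52) = 0.002373623515 m^2
d = sqrt(4*A/pi) * 1000
d = 55.0 mm

55.0


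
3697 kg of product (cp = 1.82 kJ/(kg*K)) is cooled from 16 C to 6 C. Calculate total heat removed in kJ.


dT = 16 - (6) = 10 K
Q = m * cp * dT = 3697 * 1.82 * 10
Q = 67285 kJ

67285


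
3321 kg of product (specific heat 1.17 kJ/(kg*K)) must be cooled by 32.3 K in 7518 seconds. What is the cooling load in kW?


Q = m * cp * dT / t
Q = 3321 * 1.17 * 32.3 / 7518
Q = 16.694 kW

16.694


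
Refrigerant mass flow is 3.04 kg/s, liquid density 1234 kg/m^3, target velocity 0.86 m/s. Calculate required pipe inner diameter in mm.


A = m_dot / (rho * v) = 3.04 / (1234 * 0.86) = 0.002864573518 m^2
d = sqrt(4*A/pi) * 1000
d = 60.4 mm

60.4


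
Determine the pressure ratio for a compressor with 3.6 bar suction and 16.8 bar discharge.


PR = P_high / P_low
PR = 16.8 / 3.6
PR = 4.667

4.667


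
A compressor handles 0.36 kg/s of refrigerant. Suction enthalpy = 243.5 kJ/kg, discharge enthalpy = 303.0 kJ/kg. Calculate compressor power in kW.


dh = 303.0 - 243.5 = 59.5 kJ/kg
W = m_dot * dh = 0.36 * 59.5 = 21.42 kW

21.42


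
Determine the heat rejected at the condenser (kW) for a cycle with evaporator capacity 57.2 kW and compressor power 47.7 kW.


Q_cond = Q_evap + W
Q_cond = 57.2 + 47.7
Q_cond = 104.9 kW

104.9


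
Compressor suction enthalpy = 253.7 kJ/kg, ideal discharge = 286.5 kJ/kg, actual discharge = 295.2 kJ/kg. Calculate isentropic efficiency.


dh_ideal = 286.5 - 253.7 = 32.8 kJ/kg
dh_actual = 295.2 - 253.7 = 41.5 kJ/kg
eta_s = dh_ideal / dh_actual = 32.8 / 41.5
eta_s = 0.7904

0.7904


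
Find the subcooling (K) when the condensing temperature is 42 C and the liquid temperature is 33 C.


Subcooling = T_cond - T_liquid
Subcooling = 42 - 33
Subcooling = 9 K

9


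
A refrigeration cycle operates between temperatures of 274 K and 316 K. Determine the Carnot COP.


dT = 316 - 274 = 42 K
COP_carnot = T_cold / dT = 274 / 42
COP_carnot = 6.524

6.524


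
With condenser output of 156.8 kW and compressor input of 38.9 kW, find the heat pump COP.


COP_hp = Q_cond / W
COP_hp = 156.8 / 38.9
COP_hp = 4.031

4.031


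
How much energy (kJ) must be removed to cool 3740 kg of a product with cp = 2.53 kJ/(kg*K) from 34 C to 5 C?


dT = 34 - (5) = 29 K
Q = m * cp * dT = 3740 * 2.53 * 29
Q = 274404 kJ

274404


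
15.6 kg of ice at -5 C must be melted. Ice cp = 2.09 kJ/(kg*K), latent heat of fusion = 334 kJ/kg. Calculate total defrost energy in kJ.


Sensible heat = cp * dT = 2.09 * 5 = 10.45 kJ/kg
Total per kg = 10.45 + 334 = 344.45 kJ/kg
Q = m * total = 15.6 * 344.45
Q = 5373.4 kJ

5373.4


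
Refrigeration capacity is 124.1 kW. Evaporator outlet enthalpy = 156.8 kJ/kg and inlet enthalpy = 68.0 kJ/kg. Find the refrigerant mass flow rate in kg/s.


dh = 156.8 - 68.0 = 88.8 kJ/kg
m_dot = Q / dh = 124.1 / 88.8 = 1.3975 kg/s

1.3975


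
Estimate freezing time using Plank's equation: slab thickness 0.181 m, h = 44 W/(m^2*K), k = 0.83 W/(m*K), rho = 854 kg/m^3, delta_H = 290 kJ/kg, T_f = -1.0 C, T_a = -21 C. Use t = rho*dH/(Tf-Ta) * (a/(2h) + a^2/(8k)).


dT = -1.0 - (-21) = 20.0 K
term1 = a/(2h) = 0.181/(2*44) = 0.002056818182
term2 = a^2/(8k) = 0.181^2/(8*0.83) = 0.004933885542
t = rho*dH*1000/dT * (term1 + term2)
t = 854*290*1000/20.0 * (0.002056818182 + 0.004933885542)
t = 86566 s

86566


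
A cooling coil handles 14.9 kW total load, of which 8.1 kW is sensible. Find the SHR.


SHR = Q_sensible / Q_total
SHR = 8.1 / 14.9
SHR = 0.544

0.544


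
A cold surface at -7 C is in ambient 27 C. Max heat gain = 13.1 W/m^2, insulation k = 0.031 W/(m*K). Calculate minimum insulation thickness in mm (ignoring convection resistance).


dT = 27 - (-7) = 34 K
thickness = k * dT / q_max * 1000
thickness = 0.031 * 34 / 13.1 * 1000
thickness = 80.5 mm

80.5


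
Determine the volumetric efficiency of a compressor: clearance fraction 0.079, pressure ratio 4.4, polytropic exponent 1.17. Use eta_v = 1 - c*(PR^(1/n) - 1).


PR^(1/n) = 4.4^(1/1.17) = 3.54780346
eta_v = 1 - 0.079 * (3.54780346 - 1)
eta_v = 0.7987

0.7987


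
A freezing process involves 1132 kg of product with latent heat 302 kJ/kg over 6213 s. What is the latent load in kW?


Q_lat = m * h_fg / t
Q_lat = 1132 * 302 / 6213
Q_lat = 55.02 kW

55.02


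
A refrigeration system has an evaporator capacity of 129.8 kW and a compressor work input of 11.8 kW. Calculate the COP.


COP = Q_evap / W
COP = 129.8 / 11.8
COP = 11.0

11.0


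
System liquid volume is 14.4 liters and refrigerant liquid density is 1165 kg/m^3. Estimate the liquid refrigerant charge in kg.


Charge = V * rho / 1000
Charge = 14.4 * 1165 / 1000
Charge = 16.78 kg

16.78


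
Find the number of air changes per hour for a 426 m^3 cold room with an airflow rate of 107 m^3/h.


ACH = flow / volume
ACH = 107 / 426
ACH = 0.251

0.251


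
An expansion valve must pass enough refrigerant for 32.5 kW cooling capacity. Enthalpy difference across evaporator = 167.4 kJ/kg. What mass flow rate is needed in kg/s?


m_dot = Q / dh
m_dot = 32.5 / 167.4
m_dot = 0.1941 kg/s

0.1941


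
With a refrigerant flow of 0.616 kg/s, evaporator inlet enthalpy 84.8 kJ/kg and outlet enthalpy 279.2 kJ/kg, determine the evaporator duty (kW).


dh = 279.2 - 84.8 = 194.4 kJ/kg
Q_evap = m_dot * dh = 0.616 * 194.4
Q_evap = 119.75 kW

119.75


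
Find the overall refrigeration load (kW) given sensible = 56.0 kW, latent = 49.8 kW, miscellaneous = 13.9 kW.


Q_total = Q_s + Q_l + Q_misc
Q_total = 56.0 + 49.8 + 13.9
Q_total = 119.7 kW

119.7


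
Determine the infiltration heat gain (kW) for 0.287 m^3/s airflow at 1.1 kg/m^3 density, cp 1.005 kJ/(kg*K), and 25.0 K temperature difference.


Q = V_dot * rho * cp * dT
Q = 0.287 * 1.1 * 1.005 * 25.0
Q = 7.932 kW

7.932


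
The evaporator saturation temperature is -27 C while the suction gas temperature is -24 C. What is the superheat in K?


Superheat = T_suction - T_evap
Superheat = -24 - (-27)
Superheat = 3 K

3


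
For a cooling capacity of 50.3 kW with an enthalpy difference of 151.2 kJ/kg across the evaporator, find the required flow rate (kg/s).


m_dot = Q / dh
m_dot = 50.3 / 151.2
m_dot = 0.3327 kg/s

0.3327


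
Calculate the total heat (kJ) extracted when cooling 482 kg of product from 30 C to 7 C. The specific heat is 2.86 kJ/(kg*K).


dT = 30 - (7) = 23 K
Q = m * cp * dT = 482 * 2.86 * 23
Q = 31706 kJ

31706


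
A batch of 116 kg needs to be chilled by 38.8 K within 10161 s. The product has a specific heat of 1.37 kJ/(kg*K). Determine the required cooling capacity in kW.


Q = m * cp * dT / t
Q = 116 * 1.37 * 38.8 / 10161
Q = 0.607 kW

0.607


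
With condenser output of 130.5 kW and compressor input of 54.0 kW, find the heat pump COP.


COP_hp = Q_cond / W
COP_hp = 130.5 / 54.0
COP_hp = 2.417

2.417


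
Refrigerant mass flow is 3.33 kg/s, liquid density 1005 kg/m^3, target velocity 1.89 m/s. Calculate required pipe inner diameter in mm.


A = m_dot / (rho * v) = 3.33 / (1005 * 1.89) = 0.001753139067 m^2
d = sqrt(4*A/pi) * 1000
d = 47.2 mm

47.2


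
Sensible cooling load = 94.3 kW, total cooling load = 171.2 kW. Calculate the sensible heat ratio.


SHR = Q_sensible / Q_total
SHR = 94.3 / 171.2
SHR = 0.551

0.551


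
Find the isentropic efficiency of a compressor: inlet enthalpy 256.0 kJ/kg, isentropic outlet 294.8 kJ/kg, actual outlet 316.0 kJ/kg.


dh_ideal = 294.8 - 256.0 = 38.8 kJ/kg
dh_actual = 316.0 - 256.0 = 60.0 kJ/kg
eta_s = dh_ideal / dh_actual = 38.8 / 60.0
eta_s = 0.6467

0.6467


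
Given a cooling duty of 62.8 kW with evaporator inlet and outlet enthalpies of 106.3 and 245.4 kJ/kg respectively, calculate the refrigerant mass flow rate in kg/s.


dh = 245.4 - 106.3 = 139.1 kJ/kg
m_dot = Q / dh = 62.8 / 139.1 = 0.4515 kg/s

0.4515


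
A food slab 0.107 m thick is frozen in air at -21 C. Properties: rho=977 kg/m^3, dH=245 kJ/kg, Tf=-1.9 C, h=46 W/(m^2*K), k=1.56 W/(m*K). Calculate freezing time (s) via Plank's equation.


dT = -1.9 - (-21) = 19.1 K
term1 = a/(2h) = 0.107/(2*46) = 0.001163043478
term2 = a^2/(8k) = 0.107^2/(8*1.56) = 0.0009173878205
t = rho*dH*1000/dT * (term1 + term2)
t = 977*245*1000/19.1 * (0.001163043478 + 0.0009173878205)
t = 26072 s

26072


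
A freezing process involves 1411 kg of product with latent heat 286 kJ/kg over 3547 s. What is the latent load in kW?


Q_lat = m * h_fg / t
Q_lat = 1411 * 286 / 3547
Q_lat = 113.77 kW

113.77


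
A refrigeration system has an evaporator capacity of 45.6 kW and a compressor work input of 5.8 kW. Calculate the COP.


COP = Q_evap / W
COP = 45.6 / 5.8
COP = 7.862

7.862


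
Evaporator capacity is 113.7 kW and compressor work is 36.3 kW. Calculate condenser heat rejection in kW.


Q_cond = Q_evap + W
Q_cond = 113.7 + 36.3
Q_cond = 150.0 kW

150.0


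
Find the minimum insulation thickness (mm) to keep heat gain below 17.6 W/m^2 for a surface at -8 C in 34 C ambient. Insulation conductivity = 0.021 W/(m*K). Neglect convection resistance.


dT = 34 - (-8) = 42 K
thickness = k * dT / q_max * 1000
thickness = 0.021 * 42 / 17.6 * 1000
thickness = 50.1 mm

50.1


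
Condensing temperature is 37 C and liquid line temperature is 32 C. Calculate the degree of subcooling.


Subcooling = T_cond - T_liquid
Subcooling = 37 - 32
Subcooling = 5 K

5
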